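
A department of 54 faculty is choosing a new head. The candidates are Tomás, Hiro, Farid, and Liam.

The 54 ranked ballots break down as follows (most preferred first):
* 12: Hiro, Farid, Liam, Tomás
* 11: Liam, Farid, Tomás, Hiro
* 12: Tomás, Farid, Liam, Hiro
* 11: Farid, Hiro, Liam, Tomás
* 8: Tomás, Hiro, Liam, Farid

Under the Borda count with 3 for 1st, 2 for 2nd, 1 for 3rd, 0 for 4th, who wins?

Farid

Tomás: 12×0 + 11×1 + 12×3 + 11×0 + 8×3 = 71
Hiro: 12×3 + 11×0 + 12×0 + 11×2 + 8×2 = 74
Farid: 12×2 + 11×2 + 12×2 + 11×3 + 8×0 = 103
Liam: 12×1 + 11×3 + 12×1 + 11×1 + 8×1 = 76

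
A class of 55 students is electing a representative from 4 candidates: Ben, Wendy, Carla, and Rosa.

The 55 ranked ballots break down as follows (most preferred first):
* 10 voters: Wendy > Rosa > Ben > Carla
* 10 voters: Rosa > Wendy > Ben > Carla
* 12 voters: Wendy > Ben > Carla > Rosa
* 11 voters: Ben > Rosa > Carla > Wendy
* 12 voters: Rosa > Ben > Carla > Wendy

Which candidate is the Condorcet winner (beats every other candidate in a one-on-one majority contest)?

Rosa vs Ben: 32–23
Rosa vs Wendy: 33–22
Rosa vs Carla: 43–12
Rosa beats every other candidate.

Rosa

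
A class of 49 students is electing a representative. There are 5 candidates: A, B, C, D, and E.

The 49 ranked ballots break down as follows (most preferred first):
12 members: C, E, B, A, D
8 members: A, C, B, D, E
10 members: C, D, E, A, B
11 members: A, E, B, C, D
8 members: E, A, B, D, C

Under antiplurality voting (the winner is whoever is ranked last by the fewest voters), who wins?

Last-place votes: A 0, B 10, C 8, D 23, E 8.

A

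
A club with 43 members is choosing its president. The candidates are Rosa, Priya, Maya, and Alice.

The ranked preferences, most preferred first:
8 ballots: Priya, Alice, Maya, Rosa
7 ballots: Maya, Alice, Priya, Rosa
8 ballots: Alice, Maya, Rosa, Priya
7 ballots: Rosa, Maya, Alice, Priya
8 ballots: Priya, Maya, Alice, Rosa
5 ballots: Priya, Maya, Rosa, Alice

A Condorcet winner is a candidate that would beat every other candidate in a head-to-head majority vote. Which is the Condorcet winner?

Maya

Maya vs Rosa: 36–7
Maya vs Priya: 22–21
Maya vs Alice: 27–16
Maya beats every other candidate.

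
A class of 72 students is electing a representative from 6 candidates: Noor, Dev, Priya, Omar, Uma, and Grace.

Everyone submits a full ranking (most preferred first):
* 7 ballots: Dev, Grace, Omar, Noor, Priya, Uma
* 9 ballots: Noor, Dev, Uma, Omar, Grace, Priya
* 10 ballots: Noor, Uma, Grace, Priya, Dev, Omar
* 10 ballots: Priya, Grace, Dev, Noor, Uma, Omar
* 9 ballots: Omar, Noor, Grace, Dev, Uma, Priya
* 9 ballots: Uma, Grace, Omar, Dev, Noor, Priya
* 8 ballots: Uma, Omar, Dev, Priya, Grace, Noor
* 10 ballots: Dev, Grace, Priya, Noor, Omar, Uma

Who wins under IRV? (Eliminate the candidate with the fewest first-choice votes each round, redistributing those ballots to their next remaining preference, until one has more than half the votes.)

Dev

Round 1: Noor 19, Dev 17, Priya 10, Omar 9, Uma 17, Grace 0. Grace eliminated.
Round 2: Noor 19, Dev 17, Priya 10, Omar 9, Uma 17. Omar eliminated.
Round 3: Noor 28, Dev 17, Priya 10, Uma 17. Priya eliminated.
Round 4: Noor 28, Dev 27, Uma 17. Uma eliminated.
Round 5: Noor 28, Dev 44. Dev has a majority (≥37).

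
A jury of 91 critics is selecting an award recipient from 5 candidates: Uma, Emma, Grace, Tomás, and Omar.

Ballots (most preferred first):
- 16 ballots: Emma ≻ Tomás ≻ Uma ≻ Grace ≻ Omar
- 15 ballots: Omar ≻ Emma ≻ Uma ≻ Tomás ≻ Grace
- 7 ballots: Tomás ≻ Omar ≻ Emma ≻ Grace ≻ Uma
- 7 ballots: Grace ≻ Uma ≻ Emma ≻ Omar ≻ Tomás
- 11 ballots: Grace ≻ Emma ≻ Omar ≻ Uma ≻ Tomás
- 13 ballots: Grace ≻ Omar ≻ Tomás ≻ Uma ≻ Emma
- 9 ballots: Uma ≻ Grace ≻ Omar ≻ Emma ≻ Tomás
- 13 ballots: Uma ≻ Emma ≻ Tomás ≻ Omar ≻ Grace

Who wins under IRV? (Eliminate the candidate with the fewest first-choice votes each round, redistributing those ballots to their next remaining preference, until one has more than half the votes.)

Uma

Round 1: Uma 22, Emma 16, Grace 31, Tomás 7, Omar 15. Tomás eliminated.
Round 2: Uma 22, Emma 16, Grace 31, Omar 22. Emma eliminated.
Round 3: Uma 38, Grace 31, Omar 22. Omar eliminated.
Round 4: Uma 53, Grace 38. Uma has a majority (≥46).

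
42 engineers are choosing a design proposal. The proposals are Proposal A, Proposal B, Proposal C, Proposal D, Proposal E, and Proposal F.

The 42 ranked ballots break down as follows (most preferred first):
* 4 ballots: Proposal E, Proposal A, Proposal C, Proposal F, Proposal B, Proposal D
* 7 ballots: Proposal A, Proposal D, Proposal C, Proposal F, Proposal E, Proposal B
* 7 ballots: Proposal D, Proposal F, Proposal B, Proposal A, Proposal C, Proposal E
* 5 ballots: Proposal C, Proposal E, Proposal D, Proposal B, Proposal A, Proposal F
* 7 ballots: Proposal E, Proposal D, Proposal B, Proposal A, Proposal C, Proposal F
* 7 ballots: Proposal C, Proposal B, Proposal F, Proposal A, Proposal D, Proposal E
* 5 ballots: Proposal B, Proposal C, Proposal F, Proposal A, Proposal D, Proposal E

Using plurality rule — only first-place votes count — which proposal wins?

Proposal C

First-place votes: Proposal A 7, Proposal B 5, Proposal C 12, Proposal D 7, Proposal E 11, Proposal F 0.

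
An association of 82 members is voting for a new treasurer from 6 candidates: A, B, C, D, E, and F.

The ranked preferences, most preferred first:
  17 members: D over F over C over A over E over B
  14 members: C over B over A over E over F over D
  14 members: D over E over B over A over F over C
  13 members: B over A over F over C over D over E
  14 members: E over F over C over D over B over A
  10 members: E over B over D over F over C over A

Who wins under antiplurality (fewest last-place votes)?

Last-place votes: A 24, B 17, C 14, D 14, E 13, F 0.

F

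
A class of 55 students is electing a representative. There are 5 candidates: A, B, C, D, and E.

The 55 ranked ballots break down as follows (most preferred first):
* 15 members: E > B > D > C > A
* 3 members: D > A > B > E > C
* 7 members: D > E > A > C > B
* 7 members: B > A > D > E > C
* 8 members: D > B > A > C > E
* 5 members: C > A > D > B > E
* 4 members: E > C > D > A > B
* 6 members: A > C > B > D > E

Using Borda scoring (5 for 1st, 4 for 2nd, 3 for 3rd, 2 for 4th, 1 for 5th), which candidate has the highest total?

D

A: 15×1 + 3×4 + 7×3 + 7×4 + 8×3 + 5×4 + 4×2 + 6×5 = 158
B: 15×4 + 3×3 + 7×1 + 7×5 + 8×4 + 5×2 + 4×1 + 6×3 = 175
C: 15×2 + 3×1 + 7×2 + 7×1 + 8×2 + 5×5 + 4×4 + 6×4 = 135
D: 15×3 + 3×5 + 7×5 + 7×3 + 8×5 + 5×3 + 4×3 + 6×2 = 195
E: 15×5 + 3×2 + 7×4 + 7×2 + 8×1 + 5×1 + 4×5 + 6×1 = 162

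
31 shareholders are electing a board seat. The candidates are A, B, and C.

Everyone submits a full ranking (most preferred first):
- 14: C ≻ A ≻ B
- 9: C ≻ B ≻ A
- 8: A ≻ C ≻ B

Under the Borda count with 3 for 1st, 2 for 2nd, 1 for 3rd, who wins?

C

A: 14×2 + 9×1 + 8×3 = 61
B: 14×1 + 9×2 + 8×1 = 40
C: 14×3 + 9×3 + 8×2 = 85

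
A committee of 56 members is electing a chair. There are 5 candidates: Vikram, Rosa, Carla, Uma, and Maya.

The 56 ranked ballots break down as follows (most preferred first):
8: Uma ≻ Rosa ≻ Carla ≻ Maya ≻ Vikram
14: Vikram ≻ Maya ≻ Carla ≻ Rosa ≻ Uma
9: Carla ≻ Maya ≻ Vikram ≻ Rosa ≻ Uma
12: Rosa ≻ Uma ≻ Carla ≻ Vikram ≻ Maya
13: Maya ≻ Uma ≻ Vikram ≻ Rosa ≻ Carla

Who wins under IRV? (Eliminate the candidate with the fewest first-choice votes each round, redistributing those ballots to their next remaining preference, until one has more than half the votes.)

Round 1: Vikram 14, Rosa 12, Carla 9, Uma 8, Maya 13. Uma eliminated.
Round 2: Vikram 14, Rosa 20, Carla 9, Maya 13. Carla eliminated.
Round 3: Vikram 14, Rosa 20, Maya 22. Vikram eliminated.
Round 4: Rosa 20, Maya 36. Maya has a majority (≥29).

Maya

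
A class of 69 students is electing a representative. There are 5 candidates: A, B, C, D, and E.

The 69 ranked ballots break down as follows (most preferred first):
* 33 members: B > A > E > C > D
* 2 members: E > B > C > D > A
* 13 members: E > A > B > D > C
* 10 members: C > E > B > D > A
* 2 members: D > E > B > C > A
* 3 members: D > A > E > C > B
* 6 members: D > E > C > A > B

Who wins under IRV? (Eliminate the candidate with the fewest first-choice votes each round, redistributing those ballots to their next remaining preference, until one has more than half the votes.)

E

Round 1: A 0, B 33, C 10, D 11, E 15. A eliminated.
Round 2: B 33, C 10, D 11, E 15. C eliminated.
Round 3: B 33, D 11, E 25. D eliminated.
Round 4: B 33, E 36. E has a majority (≥35).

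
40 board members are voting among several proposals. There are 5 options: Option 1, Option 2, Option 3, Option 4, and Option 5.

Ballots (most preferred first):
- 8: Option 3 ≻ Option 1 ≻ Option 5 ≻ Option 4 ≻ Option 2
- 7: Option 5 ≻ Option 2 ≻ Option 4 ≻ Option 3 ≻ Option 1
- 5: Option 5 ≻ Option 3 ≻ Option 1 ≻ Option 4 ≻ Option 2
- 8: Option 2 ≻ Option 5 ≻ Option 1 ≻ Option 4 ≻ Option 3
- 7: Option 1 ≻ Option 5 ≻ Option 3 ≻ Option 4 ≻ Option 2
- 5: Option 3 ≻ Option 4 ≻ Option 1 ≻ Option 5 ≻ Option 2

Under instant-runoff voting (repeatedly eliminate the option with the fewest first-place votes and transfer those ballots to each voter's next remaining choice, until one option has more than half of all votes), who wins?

Option 5

Round 1: Option 1 7, Option 2 8, Option 3 13, Option 4 0, Option 5 12. Option 4 eliminated.
Round 2: Option 1 7, Option 2 8, Option 3 13, Option 5 12. Option 1 eliminated.
Round 3: Option 2 8, Option 3 13, Option 5 19. Option 2 eliminated.
Round 4: Option 3 13, Option 5 27. Option 5 has a majority (≥21).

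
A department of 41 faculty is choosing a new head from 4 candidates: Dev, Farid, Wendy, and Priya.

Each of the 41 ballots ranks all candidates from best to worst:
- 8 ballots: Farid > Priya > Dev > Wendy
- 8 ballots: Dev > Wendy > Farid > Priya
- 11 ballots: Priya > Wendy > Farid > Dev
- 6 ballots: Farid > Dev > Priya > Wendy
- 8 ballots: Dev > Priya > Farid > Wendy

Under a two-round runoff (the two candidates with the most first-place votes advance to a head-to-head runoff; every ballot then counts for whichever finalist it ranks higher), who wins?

Farid

Round 1 first-place votes: Dev 16, Farid 14, Wendy 0, Priya 11. Dev and Farid advance.
Runoff: Dev is ranked above Farid on 16 ballots, Farid above Dev on 25.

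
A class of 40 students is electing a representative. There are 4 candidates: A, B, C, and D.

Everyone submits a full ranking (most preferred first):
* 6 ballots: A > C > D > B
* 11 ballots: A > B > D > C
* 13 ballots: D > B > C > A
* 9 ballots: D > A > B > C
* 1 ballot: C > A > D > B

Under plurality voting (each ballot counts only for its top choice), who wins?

First-place votes: A 17, B 0, C 1, D 22.

D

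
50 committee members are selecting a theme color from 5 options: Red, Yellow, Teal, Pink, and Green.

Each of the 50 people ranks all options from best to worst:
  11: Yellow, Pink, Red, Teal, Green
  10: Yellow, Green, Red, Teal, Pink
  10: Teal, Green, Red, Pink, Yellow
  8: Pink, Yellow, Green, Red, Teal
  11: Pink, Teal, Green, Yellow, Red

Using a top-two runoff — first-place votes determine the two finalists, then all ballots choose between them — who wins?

Pink

Round 1 first-place votes: Red 0, Yellow 21, Teal 10, Pink 19, Green 0. Yellow and Pink advance.
Runoff: Yellow is ranked above Pink on 21 ballots, Pink above Yellow on 29.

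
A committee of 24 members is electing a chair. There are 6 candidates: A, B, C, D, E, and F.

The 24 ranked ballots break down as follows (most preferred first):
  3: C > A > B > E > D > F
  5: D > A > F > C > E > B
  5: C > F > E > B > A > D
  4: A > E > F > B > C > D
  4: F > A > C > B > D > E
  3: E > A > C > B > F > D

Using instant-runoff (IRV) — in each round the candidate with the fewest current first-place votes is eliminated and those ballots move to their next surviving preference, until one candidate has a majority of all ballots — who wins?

Round 1: A 4, B 0, C 8, D 5, E 3, F 4. B eliminated.
Round 2: A 4, C 8, D 5, E 3, F 4. E eliminated.
Round 3: A 7, C 8, D 5, F 4. F eliminated.
Round 4: A 11, C 8, D 5. D eliminated.
Round 5: A 16, C 8. A has a majority (≥13).

A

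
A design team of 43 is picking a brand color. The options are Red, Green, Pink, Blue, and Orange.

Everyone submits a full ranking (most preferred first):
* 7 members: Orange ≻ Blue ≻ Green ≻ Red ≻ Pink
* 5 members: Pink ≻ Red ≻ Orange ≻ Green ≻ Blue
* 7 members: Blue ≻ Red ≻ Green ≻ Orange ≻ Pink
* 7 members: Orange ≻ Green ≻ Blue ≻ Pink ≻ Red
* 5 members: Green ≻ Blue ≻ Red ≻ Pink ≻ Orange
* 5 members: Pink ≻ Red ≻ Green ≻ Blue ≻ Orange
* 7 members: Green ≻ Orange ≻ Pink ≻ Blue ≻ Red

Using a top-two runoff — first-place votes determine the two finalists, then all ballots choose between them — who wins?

Green

Round 1 first-place votes: Red 0, Green 12, Pink 10, Blue 7, Orange 14. Orange and Green advance.
Runoff: Orange is ranked above Green on 19 ballots, Green above Orange on 24.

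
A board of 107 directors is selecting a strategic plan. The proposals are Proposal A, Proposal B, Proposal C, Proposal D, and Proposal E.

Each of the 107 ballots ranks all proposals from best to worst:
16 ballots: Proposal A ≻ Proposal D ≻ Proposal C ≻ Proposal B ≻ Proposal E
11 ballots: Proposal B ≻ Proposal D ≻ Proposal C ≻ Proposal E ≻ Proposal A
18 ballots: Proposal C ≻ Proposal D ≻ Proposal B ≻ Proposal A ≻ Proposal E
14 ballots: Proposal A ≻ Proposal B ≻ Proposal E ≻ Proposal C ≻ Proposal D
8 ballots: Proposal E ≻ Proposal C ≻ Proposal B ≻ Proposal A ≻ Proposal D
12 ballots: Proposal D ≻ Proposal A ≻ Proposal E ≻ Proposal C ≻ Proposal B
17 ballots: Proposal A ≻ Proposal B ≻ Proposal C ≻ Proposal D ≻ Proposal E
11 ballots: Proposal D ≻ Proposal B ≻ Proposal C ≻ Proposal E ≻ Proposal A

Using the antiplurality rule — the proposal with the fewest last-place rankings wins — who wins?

Proposal C

Last-place votes: Proposal A 22, Proposal B 12, Proposal C 0, Proposal D 22, Proposal E 51.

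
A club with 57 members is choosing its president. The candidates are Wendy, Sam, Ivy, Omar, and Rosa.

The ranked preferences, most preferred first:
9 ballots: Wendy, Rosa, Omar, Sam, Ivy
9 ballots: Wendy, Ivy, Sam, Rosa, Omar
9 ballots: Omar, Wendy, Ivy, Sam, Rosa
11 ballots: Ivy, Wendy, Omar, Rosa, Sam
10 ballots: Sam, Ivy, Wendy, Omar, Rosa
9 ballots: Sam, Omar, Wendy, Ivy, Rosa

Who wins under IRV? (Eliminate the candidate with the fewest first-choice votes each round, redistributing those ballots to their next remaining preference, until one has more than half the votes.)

Round 1: Wendy 18, Sam 19, Ivy 11, Omar 9, Rosa 0. Rosa eliminated.
Round 2: Wendy 18, Sam 19, Ivy 11, Omar 9. Omar eliminated.
Round 3: Wendy 27, Sam 19, Ivy 11. Ivy eliminated.
Round 4: Wendy 38, Sam 19. Wendy has a majority (≥29).

Wendy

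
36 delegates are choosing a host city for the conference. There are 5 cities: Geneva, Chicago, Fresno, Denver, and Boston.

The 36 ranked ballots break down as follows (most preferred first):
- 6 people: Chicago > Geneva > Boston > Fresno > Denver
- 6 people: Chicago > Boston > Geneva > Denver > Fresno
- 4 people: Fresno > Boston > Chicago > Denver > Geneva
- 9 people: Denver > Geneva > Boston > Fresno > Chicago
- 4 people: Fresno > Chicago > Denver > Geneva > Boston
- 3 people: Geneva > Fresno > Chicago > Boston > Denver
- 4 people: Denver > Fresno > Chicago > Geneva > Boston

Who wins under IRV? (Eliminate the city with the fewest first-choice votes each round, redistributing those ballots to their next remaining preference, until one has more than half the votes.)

Chicago

Round 1: Geneva 3, Chicago 12, Fresno 8, Denver 13, Boston 0. Boston eliminated.
Round 2: Geneva 3, Chicago 12, Fresno 8, Denver 13. Geneva eliminated.
Round 3: Chicago 12, Fresno 11, Denver 13. Fresno eliminated.
Round 4: Chicago 23, Denver 13. Chicago has a majority (≥19).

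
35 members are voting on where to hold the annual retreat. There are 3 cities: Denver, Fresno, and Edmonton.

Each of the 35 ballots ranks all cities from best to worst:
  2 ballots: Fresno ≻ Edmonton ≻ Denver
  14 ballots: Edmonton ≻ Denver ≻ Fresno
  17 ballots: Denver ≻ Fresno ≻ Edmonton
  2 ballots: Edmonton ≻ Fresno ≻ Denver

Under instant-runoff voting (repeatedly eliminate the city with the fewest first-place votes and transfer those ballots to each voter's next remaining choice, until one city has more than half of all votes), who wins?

Edmonton

Round 1: Denver 17, Fresno 2, Edmonton 16. Fresno eliminated.
Round 2: Denver 17, Edmonton 18. Edmonton has a majority (≥18).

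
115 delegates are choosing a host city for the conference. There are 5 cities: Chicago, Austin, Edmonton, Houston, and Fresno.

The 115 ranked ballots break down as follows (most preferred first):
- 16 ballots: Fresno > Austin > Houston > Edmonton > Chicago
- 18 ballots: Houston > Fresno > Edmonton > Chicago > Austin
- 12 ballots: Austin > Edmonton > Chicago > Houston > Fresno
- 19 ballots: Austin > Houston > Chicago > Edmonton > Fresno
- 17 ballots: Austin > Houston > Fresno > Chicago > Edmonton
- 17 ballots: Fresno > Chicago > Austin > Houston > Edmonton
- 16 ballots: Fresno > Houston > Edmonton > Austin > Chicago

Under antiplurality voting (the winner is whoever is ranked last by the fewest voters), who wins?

Last-place votes: Chicago 32, Austin 18, Edmonton 34, Houston 0, Fresno 31.

Houston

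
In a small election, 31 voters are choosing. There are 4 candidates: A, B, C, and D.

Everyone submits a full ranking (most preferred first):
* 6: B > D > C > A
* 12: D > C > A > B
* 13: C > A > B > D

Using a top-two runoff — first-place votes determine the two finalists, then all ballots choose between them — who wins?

Round 1 first-place votes: A 0, B 6, C 13, D 12. C and D advance.
Runoff: C is ranked above D on 13 ballots, D above C on 18.

D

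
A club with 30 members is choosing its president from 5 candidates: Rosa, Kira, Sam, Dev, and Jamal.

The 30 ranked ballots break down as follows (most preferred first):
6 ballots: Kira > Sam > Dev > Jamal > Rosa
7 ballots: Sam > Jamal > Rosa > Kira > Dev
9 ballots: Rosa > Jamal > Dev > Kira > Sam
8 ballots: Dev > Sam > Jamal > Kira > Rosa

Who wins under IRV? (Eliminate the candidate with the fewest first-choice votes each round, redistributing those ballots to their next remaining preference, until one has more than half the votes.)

Sam

Round 1: Rosa 9, Kira 6, Sam 7, Dev 8, Jamal 0. Jamal eliminated.
Round 2: Rosa 9, Kira 6, Sam 7, Dev 8. Kira eliminated.
Round 3: Rosa 9, Sam 13, Dev 8. Dev eliminated.
Round 4: Rosa 9, Sam 21. Sam has a majority (≥16).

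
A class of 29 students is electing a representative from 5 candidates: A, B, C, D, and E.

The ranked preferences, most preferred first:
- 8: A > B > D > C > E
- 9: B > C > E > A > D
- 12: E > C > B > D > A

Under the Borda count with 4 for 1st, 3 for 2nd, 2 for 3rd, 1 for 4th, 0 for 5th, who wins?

A: 8×4 + 9×1 + 12×0 = 41
B: 8×3 + 9×4 + 12×2 = 84
C: 8×1 + 9×3 + 12×3 = 71
D: 8×2 + 9×0 + 12×1 = 28
E: 8×0 + 9×2 + 12×4 = 66

B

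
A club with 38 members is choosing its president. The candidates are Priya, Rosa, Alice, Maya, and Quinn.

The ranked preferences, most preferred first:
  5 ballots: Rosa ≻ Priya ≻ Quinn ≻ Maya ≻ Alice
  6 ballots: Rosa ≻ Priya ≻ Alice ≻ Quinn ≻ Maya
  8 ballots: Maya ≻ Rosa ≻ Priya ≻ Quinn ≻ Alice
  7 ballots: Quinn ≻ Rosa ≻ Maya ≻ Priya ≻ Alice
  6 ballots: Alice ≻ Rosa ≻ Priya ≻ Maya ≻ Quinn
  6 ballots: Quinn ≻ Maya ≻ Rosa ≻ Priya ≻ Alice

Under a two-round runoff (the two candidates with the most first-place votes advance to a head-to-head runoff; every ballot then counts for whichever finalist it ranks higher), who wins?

Round 1 first-place votes: Priya 0, Rosa 11, Alice 6, Maya 8, Quinn 13. Quinn and Rosa advance.
Runoff: Quinn is ranked above Rosa on 13 ballots, Rosa above Quinn on 25.

Rosa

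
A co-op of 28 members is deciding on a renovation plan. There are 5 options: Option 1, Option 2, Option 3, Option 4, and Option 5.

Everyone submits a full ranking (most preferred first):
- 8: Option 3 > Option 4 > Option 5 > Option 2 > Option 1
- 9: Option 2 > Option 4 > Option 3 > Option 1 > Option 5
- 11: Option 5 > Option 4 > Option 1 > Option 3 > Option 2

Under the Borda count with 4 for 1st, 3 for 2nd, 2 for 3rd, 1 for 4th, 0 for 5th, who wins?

Option 4

Option 1: 8×0 + 9×1 + 11×2 = 31
Option 2: 8×1 + 9×4 + 11×0 = 44
Option 3: 8×4 + 9×2 + 11×1 = 61
Option 4: 8×3 + 9×3 + 11×3 = 84
Option 5: 8×2 + 9×0 + 11×4 = 60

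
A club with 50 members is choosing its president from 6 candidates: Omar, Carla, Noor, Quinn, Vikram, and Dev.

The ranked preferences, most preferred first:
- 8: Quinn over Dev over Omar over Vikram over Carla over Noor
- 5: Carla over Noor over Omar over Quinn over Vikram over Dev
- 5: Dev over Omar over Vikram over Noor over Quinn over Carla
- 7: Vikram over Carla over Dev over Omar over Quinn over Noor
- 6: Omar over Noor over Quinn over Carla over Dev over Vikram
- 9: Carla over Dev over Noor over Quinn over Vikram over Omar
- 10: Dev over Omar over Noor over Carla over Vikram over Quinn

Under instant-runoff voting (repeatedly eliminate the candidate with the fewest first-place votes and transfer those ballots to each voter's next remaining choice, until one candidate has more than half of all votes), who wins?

Carla

Round 1: Omar 6, Carla 14, Noor 0, Quinn 8, Vikram 7, Dev 15. Noor eliminated.
Round 2: Omar 6, Carla 14, Quinn 8, Vikram 7, Dev 15. Omar eliminated.
Round 3: Carla 14, Quinn 14, Vikram 7, Dev 15. Vikram eliminated.
Round 4: Carla 21, Quinn 14, Dev 15. Quinn eliminated.
Round 5: Carla 27, Dev 23. Carla has a majority (≥26).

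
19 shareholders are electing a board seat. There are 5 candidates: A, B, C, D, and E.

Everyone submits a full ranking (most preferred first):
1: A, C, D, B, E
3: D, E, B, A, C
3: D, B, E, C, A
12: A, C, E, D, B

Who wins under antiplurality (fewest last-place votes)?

D

Last-place votes: A 3, B 12, C 3, D 0, E 1.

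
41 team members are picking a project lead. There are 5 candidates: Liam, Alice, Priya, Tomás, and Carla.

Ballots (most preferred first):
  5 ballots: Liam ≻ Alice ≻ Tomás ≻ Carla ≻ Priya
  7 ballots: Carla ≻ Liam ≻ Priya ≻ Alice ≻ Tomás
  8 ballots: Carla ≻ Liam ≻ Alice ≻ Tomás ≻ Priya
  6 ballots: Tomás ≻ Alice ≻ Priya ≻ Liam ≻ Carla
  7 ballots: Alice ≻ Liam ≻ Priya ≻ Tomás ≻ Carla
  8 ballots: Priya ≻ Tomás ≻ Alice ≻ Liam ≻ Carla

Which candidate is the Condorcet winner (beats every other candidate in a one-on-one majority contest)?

Alice vs Liam: 21–20
Alice vs Priya: 26–15
Alice vs Tomás: 27–14
Alice vs Carla: 26–15
Alice beats every other candidate.

Alice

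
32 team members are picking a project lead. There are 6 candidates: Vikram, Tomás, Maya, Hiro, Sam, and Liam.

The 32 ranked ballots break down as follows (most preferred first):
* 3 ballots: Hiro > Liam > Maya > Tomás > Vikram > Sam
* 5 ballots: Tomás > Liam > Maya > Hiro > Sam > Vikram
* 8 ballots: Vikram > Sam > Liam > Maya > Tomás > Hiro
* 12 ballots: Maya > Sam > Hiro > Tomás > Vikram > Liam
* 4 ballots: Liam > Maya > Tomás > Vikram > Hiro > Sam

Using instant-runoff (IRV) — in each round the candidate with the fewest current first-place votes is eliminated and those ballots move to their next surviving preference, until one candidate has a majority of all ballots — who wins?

Round 1: Vikram 8, Tomás 5, Maya 12, Hiro 3, Sam 0, Liam 4. Sam eliminated.
Round 2: Vikram 8, Tomás 5, Maya 12, Hiro 3, Liam 4. Hiro eliminated.
Round 3: Vikram 8, Tomás 5, Maya 12, Liam 7. Tomás eliminated.
Round 4: Vikram 8, Maya 12, Liam 12. Vikram eliminated.
Round 5: Maya 12, Liam 20. Liam has a majority (≥17).

Liam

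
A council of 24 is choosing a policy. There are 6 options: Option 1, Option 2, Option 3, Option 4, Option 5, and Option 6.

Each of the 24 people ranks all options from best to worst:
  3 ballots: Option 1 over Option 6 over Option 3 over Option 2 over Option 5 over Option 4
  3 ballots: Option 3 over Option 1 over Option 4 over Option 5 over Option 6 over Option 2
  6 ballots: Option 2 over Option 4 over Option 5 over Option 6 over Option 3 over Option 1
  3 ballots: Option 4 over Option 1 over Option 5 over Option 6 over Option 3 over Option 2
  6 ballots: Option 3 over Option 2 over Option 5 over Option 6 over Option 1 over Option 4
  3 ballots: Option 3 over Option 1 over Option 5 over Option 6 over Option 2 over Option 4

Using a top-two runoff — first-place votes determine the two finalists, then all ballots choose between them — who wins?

Option 3

Round 1 first-place votes: Option 1 3, Option 2 6, Option 3 12, Option 4 3, Option 5 0, Option 6 0. Option 3 and Option 2 advance.
Runoff: Option 3 is ranked above Option 2 on 18 ballots, Option 2 above Option 3 on 6.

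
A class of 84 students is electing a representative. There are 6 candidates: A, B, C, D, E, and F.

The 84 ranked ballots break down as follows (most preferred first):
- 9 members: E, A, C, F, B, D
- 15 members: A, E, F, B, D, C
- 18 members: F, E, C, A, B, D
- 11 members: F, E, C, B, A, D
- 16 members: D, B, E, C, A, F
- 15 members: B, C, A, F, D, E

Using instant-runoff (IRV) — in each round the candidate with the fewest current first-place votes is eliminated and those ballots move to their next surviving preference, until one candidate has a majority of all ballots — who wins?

A

Round 1: A 15, B 15, C 0, D 16, E 9, F 29. C eliminated.
Round 2: A 15, B 15, D 16, E 9, F 29. E eliminated.
Round 3: A 24, B 15, D 16, F 29. B eliminated.
Round 4: A 39, D 16, F 29. D eliminated.
Round 5: A 55, F 29. A has a majority (≥43).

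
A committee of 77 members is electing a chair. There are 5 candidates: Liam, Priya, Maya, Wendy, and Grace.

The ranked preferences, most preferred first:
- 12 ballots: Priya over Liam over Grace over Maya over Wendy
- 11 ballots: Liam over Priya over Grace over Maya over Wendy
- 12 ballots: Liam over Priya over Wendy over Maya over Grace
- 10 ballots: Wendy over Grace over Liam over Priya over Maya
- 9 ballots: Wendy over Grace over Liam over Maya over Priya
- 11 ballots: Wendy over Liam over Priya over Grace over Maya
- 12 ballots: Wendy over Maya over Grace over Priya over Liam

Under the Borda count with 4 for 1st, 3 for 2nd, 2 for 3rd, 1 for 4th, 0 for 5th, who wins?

Liam

Liam: 12×3 + 11×4 + 12×4 + 10×2 + 9×2 + 11×3 + 12×0 = 199
Priya: 12×4 + 11×3 + 12×3 + 10×1 + 9×0 + 11×2 + 12×1 = 161
Maya: 12×1 + 11×1 + 12×1 + 10×0 + 9×1 + 11×0 + 12×3 = 80
Wendy: 12×0 + 11×0 + 12×2 + 10×4 + 9×4 + 11×4 + 12×4 = 192
Grace: 12×2 + 11×2 + 12×0 + 10×3 + 9×3 + 11×1 + 12×2 = 138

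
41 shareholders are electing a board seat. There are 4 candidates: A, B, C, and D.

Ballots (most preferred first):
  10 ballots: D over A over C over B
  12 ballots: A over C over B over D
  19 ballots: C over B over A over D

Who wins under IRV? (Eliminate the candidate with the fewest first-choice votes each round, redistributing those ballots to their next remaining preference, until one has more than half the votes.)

Round 1: A 12, B 0, C 19, D 10. B eliminated.
Round 2: A 12, C 19, D 10. D eliminated.
Round 3: A 22, C 19. A has a majority (≥21).

A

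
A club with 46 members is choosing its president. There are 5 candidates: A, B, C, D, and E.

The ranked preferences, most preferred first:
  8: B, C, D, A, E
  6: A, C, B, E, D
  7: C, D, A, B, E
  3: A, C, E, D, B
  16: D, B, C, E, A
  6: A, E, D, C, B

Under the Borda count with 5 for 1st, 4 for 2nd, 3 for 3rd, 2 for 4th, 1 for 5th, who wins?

C

A: 8×2 + 6×5 + 7×3 + 3×5 + 16×1 + 6×5 = 128
B: 8×5 + 6×3 + 7×2 + 3×1 + 16×4 + 6×1 = 145
C: 8×4 + 6×4 + 7×5 + 3×4 + 16×3 + 6×2 = 163
D: 8×3 + 6×1 + 7×4 + 3×2 + 16×5 + 6×3 = 162
E: 8×1 + 6×2 + 7×1 + 3×3 + 16×2 + 6×4 = 92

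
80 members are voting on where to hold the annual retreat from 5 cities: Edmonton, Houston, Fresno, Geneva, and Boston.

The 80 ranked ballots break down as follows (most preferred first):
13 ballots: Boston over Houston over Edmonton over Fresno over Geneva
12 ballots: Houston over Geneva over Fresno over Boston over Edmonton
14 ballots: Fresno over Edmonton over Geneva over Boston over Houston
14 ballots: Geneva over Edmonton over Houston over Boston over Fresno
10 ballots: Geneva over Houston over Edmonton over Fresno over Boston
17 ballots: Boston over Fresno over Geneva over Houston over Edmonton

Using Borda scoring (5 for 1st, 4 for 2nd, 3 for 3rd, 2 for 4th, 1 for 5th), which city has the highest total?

Edmonton: 13×3 + 12×1 + 14×4 + 14×4 + 10×3 + 17×1 = 210
Houston: 13×4 + 12×5 + 14×1 + 14×3 + 10×4 + 17×2 = 242
Fresno: 13×2 + 12×3 + 14×5 + 14×1 + 10×2 + 17×4 = 234
Geneva: 13×1 + 12×4 + 14×3 + 14×5 + 10×5 + 17×3 = 274
Boston: 13×5 + 12×2 + 14×2 + 14×2 + 10×1 + 17×5 = 240

Geneva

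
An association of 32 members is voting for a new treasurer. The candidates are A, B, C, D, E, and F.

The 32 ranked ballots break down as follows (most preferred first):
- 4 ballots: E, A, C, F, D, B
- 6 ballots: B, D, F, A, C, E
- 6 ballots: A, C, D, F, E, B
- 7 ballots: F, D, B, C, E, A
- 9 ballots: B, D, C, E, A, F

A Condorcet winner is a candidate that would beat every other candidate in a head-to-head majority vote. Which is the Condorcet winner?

D

D vs A: 22–10
D vs B: 17–15
D vs C: 22–10
D vs E: 28–4
D vs F: 21–11
D beats every other candidate.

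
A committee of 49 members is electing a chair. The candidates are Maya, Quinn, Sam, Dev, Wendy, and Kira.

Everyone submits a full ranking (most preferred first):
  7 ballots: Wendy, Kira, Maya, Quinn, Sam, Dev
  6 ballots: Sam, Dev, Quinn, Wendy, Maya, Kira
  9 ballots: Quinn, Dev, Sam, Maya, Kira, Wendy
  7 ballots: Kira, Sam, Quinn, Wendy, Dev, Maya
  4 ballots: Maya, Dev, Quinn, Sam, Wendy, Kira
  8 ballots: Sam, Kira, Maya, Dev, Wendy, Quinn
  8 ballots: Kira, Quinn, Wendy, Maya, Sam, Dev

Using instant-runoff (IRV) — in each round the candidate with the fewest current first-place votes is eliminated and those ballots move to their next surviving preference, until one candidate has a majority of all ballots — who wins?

Round 1: Maya 4, Quinn 9, Sam 14, Dev 0, Wendy 7, Kira 15. Dev eliminated.
Round 2: Maya 4, Quinn 9, Sam 14, Wendy 7, Kira 15. Maya eliminated.
Round 3: Quinn 13, Sam 14, Wendy 7, Kira 15. Wendy eliminated.
Round 4: Quinn 13, Sam 14, Kira 22. Quinn eliminated.
Round 5: Sam 27, Kira 22. Sam has a majority (≥25).

Sam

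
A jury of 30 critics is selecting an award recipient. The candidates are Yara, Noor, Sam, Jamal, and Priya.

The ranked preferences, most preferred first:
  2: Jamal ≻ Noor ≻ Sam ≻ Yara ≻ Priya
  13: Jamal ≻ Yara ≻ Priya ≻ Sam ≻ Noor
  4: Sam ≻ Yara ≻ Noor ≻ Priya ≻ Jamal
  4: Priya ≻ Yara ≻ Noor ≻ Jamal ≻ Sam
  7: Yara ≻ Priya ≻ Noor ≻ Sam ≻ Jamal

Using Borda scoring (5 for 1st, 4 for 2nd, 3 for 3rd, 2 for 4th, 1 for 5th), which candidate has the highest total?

Yara: 2×2 + 13×4 + 4×4 + 4×4 + 7×5 = 123
Noor: 2×4 + 13×1 + 4×3 + 4×3 + 7×3 = 66
Sam: 2×3 + 13×2 + 4×5 + 4×1 + 7×2 = 70
Jamal: 2×5 + 13×5 + 4×1 + 4×2 + 7×1 = 94
Priya: 2×1 + 13×3 + 4×2 + 4×5 + 7×4 = 97

Yara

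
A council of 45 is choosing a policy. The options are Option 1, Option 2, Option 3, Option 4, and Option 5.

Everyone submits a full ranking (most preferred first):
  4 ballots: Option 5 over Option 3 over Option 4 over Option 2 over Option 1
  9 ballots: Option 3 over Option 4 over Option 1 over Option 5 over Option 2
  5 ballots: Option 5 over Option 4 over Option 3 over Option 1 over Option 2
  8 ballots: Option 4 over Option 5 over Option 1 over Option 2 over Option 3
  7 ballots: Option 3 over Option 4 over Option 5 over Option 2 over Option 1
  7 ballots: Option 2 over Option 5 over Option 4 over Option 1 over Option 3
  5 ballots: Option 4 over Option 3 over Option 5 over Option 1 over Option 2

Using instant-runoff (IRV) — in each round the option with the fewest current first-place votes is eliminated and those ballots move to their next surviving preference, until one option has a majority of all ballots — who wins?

Round 1: Option 1 0, Option 2 7, Option 3 16, Option 4 13, Option 5 9. Option 1 eliminated.
Round 2: Option 2 7, Option 3 16, Option 4 13, Option 5 9. Option 2 eliminated.
Round 3: Option 3 16, Option 4 13, Option 5 16. Option 4 eliminated.
Round 4: Option 3 21, Option 5 24. Option 5 has a majority (≥23).

Option 5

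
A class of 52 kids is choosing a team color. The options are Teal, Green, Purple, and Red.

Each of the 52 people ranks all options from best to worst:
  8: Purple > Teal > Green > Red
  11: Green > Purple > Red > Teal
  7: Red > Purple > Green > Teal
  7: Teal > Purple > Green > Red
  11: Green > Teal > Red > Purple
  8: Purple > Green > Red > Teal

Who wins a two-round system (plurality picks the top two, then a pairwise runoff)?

Purple

Round 1 first-place votes: Teal 7, Green 22, Purple 16, Red 7. Green and Purple advance.
Runoff: Green is ranked above Purple on 22 ballots, Purple above Green on 30.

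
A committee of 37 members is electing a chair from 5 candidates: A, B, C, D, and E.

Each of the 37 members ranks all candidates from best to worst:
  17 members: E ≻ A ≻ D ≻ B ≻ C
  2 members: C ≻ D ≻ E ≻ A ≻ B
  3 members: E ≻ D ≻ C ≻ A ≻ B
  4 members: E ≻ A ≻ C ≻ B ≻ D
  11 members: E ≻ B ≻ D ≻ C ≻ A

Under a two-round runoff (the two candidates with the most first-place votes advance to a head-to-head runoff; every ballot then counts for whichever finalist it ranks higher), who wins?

E

Round 1 first-place votes: A 0, B 0, C 2, D 0, E 35. E and C advance.
Runoff: E is ranked above C on 35 ballots, C above E on 2.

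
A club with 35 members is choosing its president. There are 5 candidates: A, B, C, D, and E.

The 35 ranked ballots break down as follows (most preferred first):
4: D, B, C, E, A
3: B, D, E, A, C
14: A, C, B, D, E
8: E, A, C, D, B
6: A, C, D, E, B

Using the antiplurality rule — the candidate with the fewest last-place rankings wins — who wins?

Last-place votes: A 4, B 14, C 3, D 0, E 14.

D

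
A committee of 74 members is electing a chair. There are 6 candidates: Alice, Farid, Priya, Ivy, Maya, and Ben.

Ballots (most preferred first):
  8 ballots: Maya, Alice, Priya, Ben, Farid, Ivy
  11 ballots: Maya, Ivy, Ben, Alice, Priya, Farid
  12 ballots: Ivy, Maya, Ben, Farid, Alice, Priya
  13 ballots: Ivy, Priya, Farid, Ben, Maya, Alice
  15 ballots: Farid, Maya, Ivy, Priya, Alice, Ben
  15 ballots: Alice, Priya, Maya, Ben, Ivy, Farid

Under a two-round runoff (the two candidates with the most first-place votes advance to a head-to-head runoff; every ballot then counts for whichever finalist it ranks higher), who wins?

Maya

Round 1 first-place votes: Alice 15, Farid 15, Priya 0, Ivy 25, Maya 19, Ben 0. Ivy and Maya advance.
Runoff: Ivy is ranked above Maya on 25 ballots, Maya above Ivy on 49.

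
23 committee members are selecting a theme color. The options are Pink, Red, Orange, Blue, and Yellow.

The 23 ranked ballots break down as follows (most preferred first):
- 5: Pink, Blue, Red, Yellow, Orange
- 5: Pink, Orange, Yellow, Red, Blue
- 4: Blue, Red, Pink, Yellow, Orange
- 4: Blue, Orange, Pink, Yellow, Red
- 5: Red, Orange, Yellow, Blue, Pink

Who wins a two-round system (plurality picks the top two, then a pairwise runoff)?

Blue

Round 1 first-place votes: Pink 10, Red 5, Orange 0, Blue 8, Yellow 0. Pink and Blue advance.
Runoff: Pink is ranked above Blue on 10 ballots, Blue above Pink on 13.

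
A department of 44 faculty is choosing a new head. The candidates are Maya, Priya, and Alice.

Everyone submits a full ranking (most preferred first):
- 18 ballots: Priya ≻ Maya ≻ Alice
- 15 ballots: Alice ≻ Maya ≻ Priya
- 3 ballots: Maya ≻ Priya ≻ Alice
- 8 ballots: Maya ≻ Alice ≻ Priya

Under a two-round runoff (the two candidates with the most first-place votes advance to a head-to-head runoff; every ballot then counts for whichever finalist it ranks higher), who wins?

Alice

Round 1 first-place votes: Maya 11, Priya 18, Alice 15. Priya and Alice advance.
Runoff: Priya is ranked above Alice on 21 ballots, Alice above Priya on 23.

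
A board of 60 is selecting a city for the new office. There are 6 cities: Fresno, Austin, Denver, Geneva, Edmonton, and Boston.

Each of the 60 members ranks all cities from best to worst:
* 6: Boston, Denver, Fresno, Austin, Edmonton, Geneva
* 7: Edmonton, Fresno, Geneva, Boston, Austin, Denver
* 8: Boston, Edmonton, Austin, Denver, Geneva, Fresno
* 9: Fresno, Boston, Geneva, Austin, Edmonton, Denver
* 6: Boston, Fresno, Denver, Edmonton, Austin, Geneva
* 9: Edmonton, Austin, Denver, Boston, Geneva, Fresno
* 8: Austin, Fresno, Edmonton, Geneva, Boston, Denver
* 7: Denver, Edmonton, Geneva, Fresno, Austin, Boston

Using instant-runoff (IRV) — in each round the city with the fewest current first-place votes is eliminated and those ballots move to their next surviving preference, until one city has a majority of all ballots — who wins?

Round 1: Fresno 9, Austin 8, Denver 7, Geneva 0, Edmonton 16, Boston 20. Geneva eliminated.
Round 2: Fresno 9, Austin 8, Denver 7, Edmonton 16, Boston 20. Denver eliminated.
Round 3: Fresno 9, Austin 8, Edmonton 23, Boston 20. Austin eliminated.
Round 4: Fresno 17, Edmonton 23, Boston 20. Fresno eliminated.
Round 5: Edmonton 31, Boston 29. Edmonton has a majority (≥31).

Edmonton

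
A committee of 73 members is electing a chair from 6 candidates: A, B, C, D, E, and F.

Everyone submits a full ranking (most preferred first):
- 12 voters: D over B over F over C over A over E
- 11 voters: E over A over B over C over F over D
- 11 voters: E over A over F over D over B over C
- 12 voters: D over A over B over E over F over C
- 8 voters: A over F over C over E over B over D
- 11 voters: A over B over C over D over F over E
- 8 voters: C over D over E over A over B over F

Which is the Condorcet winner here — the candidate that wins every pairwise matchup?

A

A vs B: 61–12
A vs C: 53–20
A vs D: 41–32
A vs E: 43–30
A vs F: 61–12
A beats every other candidate.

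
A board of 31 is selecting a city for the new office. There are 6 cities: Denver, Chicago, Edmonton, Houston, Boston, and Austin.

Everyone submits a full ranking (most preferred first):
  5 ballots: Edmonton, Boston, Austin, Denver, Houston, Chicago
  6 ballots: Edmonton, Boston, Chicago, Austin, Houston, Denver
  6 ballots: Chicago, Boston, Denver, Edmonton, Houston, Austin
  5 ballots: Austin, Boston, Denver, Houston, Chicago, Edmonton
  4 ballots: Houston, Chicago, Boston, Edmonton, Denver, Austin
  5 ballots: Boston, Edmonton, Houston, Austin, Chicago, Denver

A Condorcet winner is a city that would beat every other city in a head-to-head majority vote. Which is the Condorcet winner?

Boston

Boston vs Denver: 31–0
Boston vs Chicago: 21–10
Boston vs Edmonton: 20–11
Boston vs Houston: 27–4
Boston vs Austin: 26–5
Boston beats every other city.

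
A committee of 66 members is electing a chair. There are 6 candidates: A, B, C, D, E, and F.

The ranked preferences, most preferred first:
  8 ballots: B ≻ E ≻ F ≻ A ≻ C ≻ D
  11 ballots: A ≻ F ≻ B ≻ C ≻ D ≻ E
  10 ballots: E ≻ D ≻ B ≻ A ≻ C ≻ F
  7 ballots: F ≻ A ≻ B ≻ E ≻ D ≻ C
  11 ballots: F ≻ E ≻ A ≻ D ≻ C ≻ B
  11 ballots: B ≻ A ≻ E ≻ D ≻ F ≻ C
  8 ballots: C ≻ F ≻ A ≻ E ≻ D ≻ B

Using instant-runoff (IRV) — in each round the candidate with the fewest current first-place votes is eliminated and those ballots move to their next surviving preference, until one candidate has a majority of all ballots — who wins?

F

Round 1: A 11, B 19, C 8, D 0, E 10, F 18. D eliminated.
Round 2: A 11, B 19, C 8, E 10, F 18. C eliminated.
Round 3: A 11, B 19, E 10, F 26. E eliminated.
Round 4: A 11, B 29, F 26. A eliminated.
Round 5: B 29, F 37. F has a majority (≥34).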